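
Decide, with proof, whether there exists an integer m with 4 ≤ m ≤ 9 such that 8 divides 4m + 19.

There is no such integer m in that range.

At m = 4, 4·4 + 19 = 35 ≡ 3 (mod 8), and each step in m adds 4, giving residues 3, 7, 3, 7, 3, 7 for m = 4, 5, …, 9.
The residue 0 does not occur, so no m in [4, 9] makes 4m + 19 a multiple of 8.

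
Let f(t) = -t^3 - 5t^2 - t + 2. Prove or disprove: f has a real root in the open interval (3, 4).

f has no root in that interval.

The endpoint values f(3) = -73 and f(4) = -146 are both negative. Claim: f(t) < 0 for every t in (3, 4).
Shift to the endpoint 3: with t = 3 + u (0 < u < 1), one computes f(3 + u) = -u^3 - 14u^2 - 58u - 73.
The nonzero coefficients here are all negative, so for u > 0 every term is negative (or zero), and the constant term -73 is strictly negative.
Therefore f(t) < 0 throughout (3, 4), and f has no zero there.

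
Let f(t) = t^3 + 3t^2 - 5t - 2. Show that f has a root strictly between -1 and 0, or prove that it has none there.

Such a root exists.

f(-1) = 5 and f(0) = -2, which have opposite signs.
As a polynomial, f is continuous on every closed interval.
By the Intermediate Value Theorem f must vanish at some point of (-1, 0).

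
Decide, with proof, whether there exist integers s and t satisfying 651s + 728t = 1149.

There are no such integers.

gcd(651, 728) = 7, so every integer of the form 651s + 728t is a multiple of 7.
But 1149 = 7·164 + 1, so 7 ∤ 1149.
Hence no integers s, t satisfy the equation.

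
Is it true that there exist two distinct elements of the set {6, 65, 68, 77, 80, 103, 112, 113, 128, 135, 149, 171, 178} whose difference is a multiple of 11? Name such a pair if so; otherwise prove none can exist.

Both 6 and 149 leave remainder 6 on division by 11; their difference 143 = 13·11 is a multiple of 11.

6 and 149 are such a pair.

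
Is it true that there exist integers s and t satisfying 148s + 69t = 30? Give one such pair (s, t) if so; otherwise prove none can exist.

Since gcd(148, 69) = 1, every integer is an integer combination of 148 and 69.
Euclidean algorithm: 148 = 2·69 + 10, 69 = 6·10 + 9, 10 = 1·9 + 1, 9 = 9·1 + 0.
Unwinding: 1 = 10 − 1·9 = 10 − (69 − 6·10) = −69 + 7·10 = −69 + 7·(148 − 2·69) = 7·148 − 15·69, i.e. 148·7 + 69·(-15) = 1.
Scaling by 30 gives the particular solution (s, t) = (210, -450).
Subtracting 3·69 from s and adding 3·148 to t gives the tidier solution (3, -6).
Check: 148·3 + 69·(-6) = 444 − 414 = 30. ✓

s = 3, t = -6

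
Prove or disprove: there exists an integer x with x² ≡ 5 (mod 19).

x = 9

x = 9 works: 9² = 81, and 81 − 5 = 76 = 4·19.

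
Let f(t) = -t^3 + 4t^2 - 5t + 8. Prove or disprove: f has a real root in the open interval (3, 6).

Yes, f has a root in the interval.

f(3) = 2 and f(6) = -94, which have opposite signs.
As a polynomial, f is continuous on every closed interval.
By the Intermediate Value Theorem, f takes the value 0 somewhere in the open interval.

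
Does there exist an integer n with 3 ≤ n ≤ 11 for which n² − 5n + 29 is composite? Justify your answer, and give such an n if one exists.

At n = 4: 4² − 5·4 + 29 = 25 = 5·5, which is composite.

n = 4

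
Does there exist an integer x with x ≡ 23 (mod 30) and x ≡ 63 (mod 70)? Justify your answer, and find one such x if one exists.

x = 203

The moduli are not coprime: gcd(30, 70) = 10. Compatibility requires 10 ∣ (63 − 23) = 40, which holds, so solutions exist.
List candidates x ≡ 23 (mod 30): 23, 53, 83, 113, 143, 173, 203. Modulo 70 these are 23, 53, 13, 43, 3, 33, 63; 203 gives 63 as required.
Verify: 203 = 6·30 + 23 and 203 = 2·70 + 63. ✓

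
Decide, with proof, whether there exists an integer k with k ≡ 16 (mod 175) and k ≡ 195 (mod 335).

gcd(175, 335) = 5. If k ≡ 16 (mod 175) and k ≡ 195 (mod 335), then k ≡ 16 (mod 5) and k ≡ 195 (mod 5).
But 16 mod 5 = 1 while 195 mod 5 = 0, a contradiction.
Therefore no such k exists.

There is no such integer.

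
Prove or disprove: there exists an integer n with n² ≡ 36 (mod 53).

Take n = 47. Then 47² = 2209 = 41·53 + 36, so 47² ≡ 36 (mod 53).

n = 47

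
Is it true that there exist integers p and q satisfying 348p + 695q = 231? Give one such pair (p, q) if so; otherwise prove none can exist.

348 and 695 are coprime, so 348p + 695q ranges over all of ℤ.
Dividing repeatedly: 695 = 1·348 + 347, 348 = 1·347 + 1, 347 = 347·1 + 0.
Working back up the chain: 1 = 348 − 1·347 = 348 − (695 − 1·348) = −695 + 2·348. So 348·2 + 695·(-1) = 1.
Times 231: 348·462 + 695·(-231) = 231, so (462, -231) solves it.
Check: 348·462 + 695·(-231) = 160776 − 160545 = 231. ✓

p = 462, q = -231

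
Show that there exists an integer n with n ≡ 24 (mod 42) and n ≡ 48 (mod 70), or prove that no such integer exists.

Reduce both congruences modulo 14, which divides 42 and 70: they say n ≡ 24 (mod 14) and n ≡ 48 (mod 14).
But 24 mod 14 = 10 while 48 mod 14 = 6, a contradiction.
Hence the system has no solution.

There is no such integer.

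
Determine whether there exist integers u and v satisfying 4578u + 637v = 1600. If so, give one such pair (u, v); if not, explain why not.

There are no such integers.

Both 4578 and 637 are divisible by gcd(4578, 637) = 7, hence so is any combination 4578u + 637v.
But 1600 is not a multiple of 7 (it leaves remainder 4).
So the equation is unsolvable over ℤ.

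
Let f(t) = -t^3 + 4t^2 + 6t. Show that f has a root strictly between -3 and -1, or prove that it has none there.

f(-3) = 45 and f(-1) = -1, which have opposite signs.
As a polynomial, f is continuous on every closed interval.
By the Intermediate Value Theorem f must vanish at some point of (-3, -1).

Yes, f has a root in the interval.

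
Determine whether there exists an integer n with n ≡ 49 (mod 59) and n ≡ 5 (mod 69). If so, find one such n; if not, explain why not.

Since 59 and 69 share no common factor, CRT says the pair of congruences has a solution (unique mod 4071).
Any solution of the first congruence is n = 49 + 59t; substituting into the second, 59t ≡ 5 − 49 ≡ 25 (mod 69).
To invert 59 modulo 69: 69 = 1·59 + 10, 59 = 5·10 + 9, 10 = 1·9 + 1, 9 = 9·1 + 0, and unwinding, 1 = 10 − 1·9 = 10 − (59 − 5·10) = −59 + 6·10 = −59 + 6·(69 − 1·59) = 6·69 − 7·59. Thus 59⁻¹ ≡ -7 ≡ 62 (mod 69).
Multiplying by 62: t ≡ 62·25 = 1550 ≡ 32 (mod 69).
Taking t = 32 gives n = 49 + 59·32 = 1937.
Verify: 1937 = 32·59 + 49 and 1937 = 28·69 + 5. ✓

n = 1937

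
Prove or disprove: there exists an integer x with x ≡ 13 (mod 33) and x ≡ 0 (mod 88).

Reduce both congruences modulo 11, which divides 33 and 88: they say x ≡ 13 (mod 11) and x ≡ 0 (mod 11).
However 13 ≡ 2 and 0 ≡ 0 (mod 11), and 2 ≠ 0.
So no integer satisfies both congruences.

No such integer exists.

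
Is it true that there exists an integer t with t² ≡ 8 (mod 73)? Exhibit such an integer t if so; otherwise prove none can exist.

t = 64 works: 64² = 4096, and 4096 − 8 = 4088 = 56·73.

t = 64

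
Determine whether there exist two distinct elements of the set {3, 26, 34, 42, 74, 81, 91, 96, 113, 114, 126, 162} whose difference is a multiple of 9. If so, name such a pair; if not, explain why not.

42 mod 9 = 6 and 96 mod 9 = 6, so 96 − 42 = 54 = 6·9.

Yes: 42 and 96.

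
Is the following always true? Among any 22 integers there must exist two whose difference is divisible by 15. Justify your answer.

Each integer lies in one of the 15 residue classes modulo 15.
Since 22 > 15, two of the 22 integers must share a residue class by the pigeonhole principle; call them a and b.
Equal remainders mean a − b ≡ 0 (mod 15), so 15 divides their difference.

Yes.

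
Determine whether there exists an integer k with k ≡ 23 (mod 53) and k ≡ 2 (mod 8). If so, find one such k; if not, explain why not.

Since 53 and 8 share no common factor, CRT says the pair of congruences has a solution (unique mod 424).
Write k = 23 + 53t and require 23 + 53t ≡ 2 (mod 8), i.e. 53t ≡ 3 (mod 8).
53 ≡ 5 (mod 8), so this reads 5t ≡ 3 (mod 8). To invert 5 modulo 8: 8 = 1·5 + 3, 5 = 1·3 + 2, 3 = 1·2 + 1, 2 = 2·1 + 0, and unwinding, 1 = 3 − 1·2 = 3 − (5 − 1·3) = −5 + 2·3 = −5 + 2·(8 − 1·5) = 2·8 − 3·5. Thus 5⁻¹ ≡ -3 ≡ 5 (mod 8).
Therefore t ≡ 5·3 = 15 ≡ 7 (mod 8).
Taking t = 7 gives k = 23 + 53·7 = 394.
Indeed 394 ≡ 23 (mod 53) and 394 ≡ 2 (mod 8).

k = 394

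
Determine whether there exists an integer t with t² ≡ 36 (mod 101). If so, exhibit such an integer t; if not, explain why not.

t = 6

Take t = 6. Then 6² = 36, and since 0 ≤ 36 < 101 this is already reduced: 6² ≡ 36 (mod 101).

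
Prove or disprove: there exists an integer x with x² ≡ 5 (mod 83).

No, no such integer exists.

83 is prime, so by Euler's criterion 5 is a square mod 83 iff 5^((83−1)/2) = 5^41 ≡ 1 (mod 83).
Repeated squaring mod 83: 5^2 = 25 ≡ 25; 5^4 ≡ 25² = 625 ≡ 44; 5^8 ≡ 44² = 1936 ≡ 27; 5^16 ≡ 27² = 729 ≡ 65; 5^32 ≡ 65² = 4225 ≡ 75.
Since 41 = 32 + 8 + 1, 5^41 ≡ 75 · 27 · 5; multiplying out mod 83: 75·27 = 2025 ≡ 33, then 33·5 = 165 ≡ 82. Thus 5^41 ≡ 82 ≡ −1 (mod 83).
The value −1 means 5 is a non-residue modulo 83, so x² ≡ 5 (mod 83) is impossible.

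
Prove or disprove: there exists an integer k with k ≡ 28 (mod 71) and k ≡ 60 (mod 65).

k = 1945

Since 71 and 65 share no common factor, CRT says the pair of congruences has a solution (unique mod 4615).
Any solution of the first congruence is k = 28 + 71t; substituting into the second, 71t ≡ 60 − 28 ≡ 32 (mod 65).
71 ≡ 6 (mod 65), so this reads 6t ≡ 32 (mod 65). Invert 6 mod 65 by the Euclidean algorithm: 65 = 10·6 + 5, 6 = 1·5 + 1, 5 = 5·1 + 0; back-substituting, 1 = 6 − 1·5 = 6 − (65 − 10·6) = −65 + 11·6. Hence 6·11 ≡ 1, so 6⁻¹ ≡ 11 (mod 65).
Therefore t ≡ 11·32 = 352 ≡ 27 (mod 65).
With t = 27: k = 28 + 71·27 = 1945.
Indeed 1945 ≡ 28 (mod 71) and 1945 ≡ 60 (mod 65).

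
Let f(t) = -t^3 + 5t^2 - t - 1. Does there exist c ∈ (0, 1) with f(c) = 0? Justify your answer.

Yes, f has a root in the interval.

f(0) = -1 and f(1) = 2, which have opposite signs.
f is continuous everywhere (it is a polynomial), in particular on [0, 1].
By the Intermediate Value Theorem, f takes the value 0 somewhere in the open interval.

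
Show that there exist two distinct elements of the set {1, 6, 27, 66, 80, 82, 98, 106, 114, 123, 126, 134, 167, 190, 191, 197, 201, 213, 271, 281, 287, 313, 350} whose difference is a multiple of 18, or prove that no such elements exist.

Both 1 and 271 leave remainder 1 on division by 18; their difference 270 = 15·18 is a multiple of 18.

The pair (1, 271) works.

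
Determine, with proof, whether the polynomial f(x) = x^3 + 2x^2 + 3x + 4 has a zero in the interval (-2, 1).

Such a root exists.

f(-2) = -2 and f(1) = 10, which have opposite signs.
f is continuous everywhere (it is a polynomial), in particular on [-2, 1].
By the Intermediate Value Theorem, f takes the value 0 somewhere in the open interval.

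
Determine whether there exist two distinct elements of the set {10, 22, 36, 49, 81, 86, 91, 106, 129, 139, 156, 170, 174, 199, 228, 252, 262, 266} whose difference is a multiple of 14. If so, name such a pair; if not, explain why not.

10 and 262 are such a pair.

Both 10 and 262 leave remainder 10 on division by 14; their difference 252 = 18·14 is a multiple of 14.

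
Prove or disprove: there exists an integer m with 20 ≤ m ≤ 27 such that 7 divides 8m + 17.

m = 25

For m = 20, 21, …, 24 the values 177, 185, 193, 201, 209 are not multiples of 7. Try m = 25: 8·25 + 17 = 217 = 31·7, which is divisible by 7.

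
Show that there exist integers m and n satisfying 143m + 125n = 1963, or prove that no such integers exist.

Since gcd(143, 125) = 1, every integer is an integer combination of 143 and 125.
Euclidean algorithm: 143 = 1·125 + 18, 125 = 6·18 + 17, 18 = 1·17 + 1, 17 = 17·1 + 0.
Working back up the chain: 1 = 18 − 1·17 = 18 − (125 − 6·18) = −125 + 7·18 = −125 + 7·(143 − 1·125) = 7·143 − 8·125. So 143·7 + 125·(-8) = 1.
Scaling by 1963 gives the particular solution (m, n) = (13741, -15704).
The general solution is m = 13741 + 125k, n = -15704 − 143k; taking k = -109 gives the smaller pair m = 116, n = -117.
Indeed 143·116 + 125·(-117) = 16588 − 14625 = 1963.

m = 116, n = -117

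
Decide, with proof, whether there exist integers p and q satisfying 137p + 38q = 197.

p = 35, q = -121

Since gcd(137, 38) = 1, every integer is an integer combination of 137 and 38.
Dividing repeatedly: 137 = 3·38 + 23, 38 = 1·23 + 15, 23 = 1·15 + 8, 15 = 1·8 + 7, 8 = 1·7 + 1, 7 = 7·1 + 0.
Working back up the chain: 1 = 8 − 1·7 = 8 − (15 − 1·8) = −15 + 2·8 = −15 + 2·(23 − 1·15) = 2·23 − 3·15 = 2·23 − 3·(38 − 1·23) = −3·38 + 5·23 = −3·38 + 5·(137 − 3·38) = 5·137 − 18·38. So 137·5 + 38·(-18) = 1.
Scaling by 197 gives the particular solution (p, q) = (985, -3546).
Shifting by a multiple of (38, −137) keeps it a solution: p = 985 − 25·38 = 35, q = -3546 + 25·137 = -121.
Indeed 137·35 + 38·(-121) = 4795 − 4598 = 197.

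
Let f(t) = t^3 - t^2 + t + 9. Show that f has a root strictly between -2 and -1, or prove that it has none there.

f(-2) = -5 and f(-1) = 6, which have opposite signs.
As a polynomial, f is continuous on every closed interval.
By the Intermediate Value Theorem, f takes the value 0 somewhere in the open interval.

Such a root exists.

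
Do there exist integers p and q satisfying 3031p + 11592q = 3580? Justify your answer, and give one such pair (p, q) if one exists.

Both 3031 and 11592 are divisible by gcd(3031, 11592) = 7, hence so is any combination 3031p + 11592q.
But 3580 is not a multiple of 7 (it leaves remainder 3).
Hence no integers p, q satisfy the equation.

There are no such integers.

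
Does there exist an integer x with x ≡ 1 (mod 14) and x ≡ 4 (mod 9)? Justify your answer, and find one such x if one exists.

Since 14 and 9 share no common factor, CRT says the pair of congruences has a solution (unique mod 126).
Any solution of the first congruence is x = 1 + 14t; substituting into the second, 14t ≡ 4 − 1 ≡ 3 (mod 9).
14 ≡ 5 (mod 9), so this reads 5t ≡ 3 (mod 9). Since 5·2 = 10 = 1·9 + 1, the inverse of 5 mod 9 is 2.
Multiplying by 2: t ≡ 2·3 = 6 (mod 9).
With t = 6: x = 1 + 14·6 = 85.
Indeed 85 ≡ 1 (mod 14) and 85 ≡ 4 (mod 9).

x = 85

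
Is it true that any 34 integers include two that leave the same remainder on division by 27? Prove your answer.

Yes, this is always true.

Each integer lies in one of the 27 residue classes modulo 27.
Placing 34 integers into 27 classes, some class receives at least two — say a and b.
That is, a and b leave the same remainder on division by 27, as claimed.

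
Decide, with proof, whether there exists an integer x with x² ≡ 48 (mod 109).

x = 87

Take x = 87. Then 87² = 7569 = 69·109 + 48, so 87² ≡ 48 (mod 109).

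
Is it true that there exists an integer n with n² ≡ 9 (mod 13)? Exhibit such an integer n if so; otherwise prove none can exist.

n = 3

Take n = 3. Then 3² = 9, and since 0 ≤ 9 < 13 this is already reduced: 3² ≡ 9 (mod 13).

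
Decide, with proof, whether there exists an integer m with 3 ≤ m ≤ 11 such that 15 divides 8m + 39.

No such integer m in that range exists.

At m = 3, 8·3 + 39 = 63 ≡ 3 (mod 15), and each step in m adds 8, giving residues 3, 11, 4, 12, 5, 13, 6, 14, 7 for m = 3, 4, …, 11.
The residue 0 does not occur, so no m in [3, 11] makes 8m + 39 a multiple of 15.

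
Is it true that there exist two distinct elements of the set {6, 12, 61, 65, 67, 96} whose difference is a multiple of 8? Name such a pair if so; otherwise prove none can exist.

No, no such pair exists.

Two integers differ by a multiple of 8 exactly when they have the same residue mod 8. The residues are 6↦6, 12↦4, 61↦5, 65↦1, 67↦3, 96↦0.
No residue repeats among the 6 elements, so no pair has difference ≡ 0 (mod 8).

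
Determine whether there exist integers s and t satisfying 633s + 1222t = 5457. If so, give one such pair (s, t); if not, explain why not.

Since gcd(633, 1222) = 1, every integer is an integer combination of 633 and 1222.
Dividing repeatedly: 1222 = 1·633 + 589, 633 = 1·589 + 44, 589 = 13·44 + 17, 44 = 2·17 + 10, 17 = 1·10 + 7, 10 = 1·7 + 3, 7 = 2·3 + 1, 3 = 3·1 + 0.
Unwinding: 1 = 7 − 2·3 = 7 − 2·(10 − 1·7) = −2·10 + 3·7 = −2·10 + 3·(17 − 1·10) = 3·17 − 5·10 = 3·17 − 5·(44 − 2·17) = −5·44 + 13·17 = −5·44 + 13·(589 − 13·44) = 13·589 − 174·44 = 13·589 − 174·(633 − 1·589) = −174·633 + 187·589 = −174·633 + 187·(1222 − 1·633) = 187·1222 − 361·633, i.e. 633·(-361) + 1222·187 = 1.
Scaling by 5457 gives the particular solution (s, t) = (-1969977, 1020459).
Shifting by a multiple of (1222, −633) keeps it a solution: s = -1969977 + 1613·1222 = 1109, t = 1020459 − 1613·633 = -570.
Check: 633·1109 + 1222·(-570) = 701997 − 696540 = 5457. ✓

s = 1109, t = -570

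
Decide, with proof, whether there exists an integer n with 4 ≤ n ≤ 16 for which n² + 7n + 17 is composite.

n = 11

At n = 11: 11² + 7·11 + 17 = 215 = 5·43, which is composite.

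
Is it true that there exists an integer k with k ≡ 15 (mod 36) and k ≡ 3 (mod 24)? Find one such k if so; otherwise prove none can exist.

k = 51

Here gcd(36, 24) = 12, and both 15 and 3 leave remainder 3 mod 12, so the system is consistent.
Step through k = 15, 15 + 36, 15 + 2·36, …: the values 15, 51 reduce mod 24 to 15, 3. The value 51 hits 3.
Verify: 51 = 1·36 + 15 and 51 = 2·24 + 3. ✓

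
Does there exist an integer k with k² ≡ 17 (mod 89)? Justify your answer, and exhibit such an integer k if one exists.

Take k = 27. Then 27² = 729 = 8·89 + 17, so 27² ≡ 17 (mod 89).

k = 27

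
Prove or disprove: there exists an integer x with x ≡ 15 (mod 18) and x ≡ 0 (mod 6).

There is no such integer.

Both moduli are multiples of 6 = gcd(18, 6), so any solution would satisfy x ≡ 15 and x ≡ 0 modulo 6 simultaneously.
But 15 mod 6 = 3 while 0 mod 6 = 0, a contradiction.
So no integer satisfies both congruences.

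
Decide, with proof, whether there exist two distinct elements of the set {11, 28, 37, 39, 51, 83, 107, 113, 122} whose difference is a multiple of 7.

Both 11 and 39 leave remainder 4 on division by 7; their difference 28 = 4·7 is a multiple of 7.

Yes: 11 and 39.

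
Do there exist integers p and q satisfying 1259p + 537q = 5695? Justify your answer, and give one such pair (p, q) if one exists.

1259 and 537 are coprime, so 1259p + 537q ranges over all of ℤ.
Euclidean algorithm: 1259 = 2·537 + 185, 537 = 2·185 + 167, 185 = 1·167 + 18, 167 = 9·18 + 5, 18 = 3·5 + 3, 5 = 1·3 + 2, 3 = 1·2 + 1, 2 = 2·1 + 0.
Working back up the chain: 1 = 3 − 1·2 = 3 − (5 − 1·3) = −5 + 2·3 = −5 + 2·(18 − 3·5) = 2·18 − 7·5 = 2·18 − 7·(167 − 9·18) = −7·167 + 65·18 = −7·167 + 65·(185 − 1·167) = 65·185 − 72·167 = 65·185 − 72·(537 − 2·185) = −72·537 + 209·185 = −72·537 + 209·(1259 − 2·537) = 209·1259 − 490·537. So 1259·209 + 537·(-490) = 1.
Scaling by 5695 gives the particular solution (p, q) = (1190255, -2790550).
Shifting by a multiple of (537, −1259) keeps it a solution: p = 1190255 − 2216·537 = 263, q = -2790550 + 2216·1259 = -606.
Check: 1259·263 + 537·(-606) = 331117 − 325422 = 5695. ✓

p = 263, q = -606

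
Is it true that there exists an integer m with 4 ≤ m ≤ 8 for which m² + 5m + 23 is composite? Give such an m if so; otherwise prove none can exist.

The values for m = 4, 5, …, 8 are 59, 73, 89, 107, 127, and each of these is prime.
So no value in the range makes the expression composite.

No such integer m in that range exists.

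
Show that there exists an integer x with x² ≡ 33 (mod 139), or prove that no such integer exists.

139 is prime, so by Euler's criterion 33 is a square mod 139 iff 33^((139−1)/2) = 33^69 ≡ 1 (mod 139).
Repeated squaring mod 139: 33^2 = 1089 ≡ 116; 33^4 ≡ 116² = 13456 ≡ 112; 33^8 ≡ 112² = 12544 ≡ 34; 33^16 ≡ 34² = 1156 ≡ 44; 33^32 ≡ 44² = 1936 ≡ 129; 33^64 ≡ 129² = 16641 ≡ 100.
Since 69 = 64 + 4 + 1, 33^69 ≡ 100 · 112 · 33; multiplying out mod 139: 100·112 = 11200 ≡ 80, then 80·33 = 2640 ≡ 138. Thus 33^69 ≡ 138 ≡ −1 (mod 139).
By Euler's criterion 33 is a quadratic non-residue mod 139: no x satisfies x² ≡ 33 (mod 139).

No, no such integer exists.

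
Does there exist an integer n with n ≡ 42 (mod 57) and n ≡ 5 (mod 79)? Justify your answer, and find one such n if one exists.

n = 1980

gcd(57, 79) = 1, so the Chinese Remainder Theorem guarantees exactly one residue class mod 4503 satisfying both.
Write n = 42 + 57t and require 42 + 57t ≡ 5 (mod 79), i.e. 57t ≡ 42 (mod 79).
To invert 57 modulo 79: 79 = 1·57 + 22, 57 = 2·22 + 13, 22 = 1·13 + 9, 13 = 1·9 + 4, 9 = 2·4 + 1, 4 = 4·1 + 0, and unwinding, 1 = 9 − 2·4 = 9 − 2·(13 − 1·9) = −2·13 + 3·9 = −2·13 + 3·(22 − 1·13) = 3·22 − 5·13 = 3·22 − 5·(57 − 2·22) = −5·57 + 13·22 = −5·57 + 13·(79 − 1·57) = 13·79 − 18·57. Thus 57⁻¹ ≡ -18 ≡ 61 (mod 79).
Multiplying by 61: t ≡ 61·42 = 2562 ≡ 34 (mod 79).
With t = 34: n = 42 + 57·34 = 1980.
Indeed 1980 ≡ 42 (mod 57) and 1980 ≡ 5 (mod 79).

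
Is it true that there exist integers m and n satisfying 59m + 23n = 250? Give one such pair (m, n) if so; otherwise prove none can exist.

m = 21, n = -43

59 and 23 are coprime, so 59m + 23n ranges over all of ℤ.
Dividing repeatedly: 59 = 2·23 + 13, 23 = 1·13 + 10, 13 = 1·10 + 3, 10 = 3·3 + 1, 3 = 3·1 + 0.
Working back up the chain: 1 = 10 − 3·3 = 10 − 3·(13 − 1·10) = −3·13 + 4·10 = −3·13 + 4·(23 − 1·13) = 4·23 − 7·13 = 4·23 − 7·(59 − 2·23) = −7·59 + 18·23. So 59·(-7) + 23·18 = 1.
Scaling by 250 gives the particular solution (m, n) = (-1750, 4500).
Adding 77·23 to m and subtracting 77·59 from n gives the tidier solution (21, -43).
Indeed 59·21 + 23·(-43) = 1239 − 989 = 250.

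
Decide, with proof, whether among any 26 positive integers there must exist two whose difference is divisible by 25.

Yes.

Each integer lies in one of the 25 residue classes modulo 25.
Since 26 > 25, two of the 26 integers must share a residue class by the pigeonhole principle; call them a and b.
Their difference a − b is then a multiple of 25.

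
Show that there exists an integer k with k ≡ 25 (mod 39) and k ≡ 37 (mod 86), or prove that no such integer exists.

k = 1585

gcd(39, 86) = 1, so the Chinese Remainder Theorem guarantees exactly one residue class mod 3354 satisfying both.
Write k = 25 + 39t and require 25 + 39t ≡ 37 (mod 86), i.e. 39t ≡ 12 (mod 86).
Since 39·75 = 2925 = 34·86 + 1, the inverse of 39 mod 86 is 75.
Therefore t ≡ 75·12 = 900 ≡ 40 (mod 86).
Taking t = 40 gives k = 25 + 39·40 = 1585.
Indeed 1585 ≡ 25 (mod 39) and 1585 ≡ 37 (mod 86).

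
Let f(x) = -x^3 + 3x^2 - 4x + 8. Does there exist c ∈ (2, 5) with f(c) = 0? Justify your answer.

Yes, f has a root in the interval.

f(2) = 4 and f(5) = -62, which have opposite signs.
f is continuous everywhere (it is a polynomial), in particular on [2, 5].
So by the Intermediate Value Theorem there is a c strictly between 2 and 5 with f(c) = 0.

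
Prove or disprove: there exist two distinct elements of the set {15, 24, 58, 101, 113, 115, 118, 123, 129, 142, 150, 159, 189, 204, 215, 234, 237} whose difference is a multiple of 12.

15 mod 12 = 3 and 123 mod 12 = 3, so 123 − 15 = 108 = 9·12.

Yes: 15 and 123.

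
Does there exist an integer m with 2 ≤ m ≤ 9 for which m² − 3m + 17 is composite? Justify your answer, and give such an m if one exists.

m = 5

At m = 5: 5² − 3·5 + 17 = 27 = 3·9, which is composite.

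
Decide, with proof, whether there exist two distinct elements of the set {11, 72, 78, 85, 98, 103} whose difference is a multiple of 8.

No, no such pair exists.

Residues mod 8: 11↦3, 72↦0, 78↦6, 85↦5, 98↦2, 103↦7.
No residue repeats among the 6 elements, so no pair has difference ≡ 0 (mod 8).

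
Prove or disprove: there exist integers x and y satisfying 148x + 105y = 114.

x = 93, y = -130

148 and 105 are coprime, so 148x + 105y ranges over all of ℤ.
Dividing repeatedly: 148 = 1·105 + 43, 105 = 2·43 + 19, 43 = 2·19 + 5, 19 = 3·5 + 4, 5 = 1·4 + 1, 4 = 4·1 + 0.
Working back up the chain: 1 = 5 − 1·4 = 5 − (19 − 3·5) = −19 + 4·5 = −19 + 4·(43 − 2·19) = 4·43 − 9·19 = 4·43 − 9·(105 − 2·43) = −9·105 + 22·43 = −9·105 + 22·(148 − 1·105) = 22·148 − 31·105. So 148·22 + 105·(-31) = 1.
Scaling by 114 gives the particular solution (x, y) = (2508, -3534).
The general solution is x = 2508 + 105k, y = -3534 − 148k; taking k = -23 gives the smaller pair x = 93, y = -130.
Check: 148·93 + 105·(-130) = 13764 − 13650 = 114. ✓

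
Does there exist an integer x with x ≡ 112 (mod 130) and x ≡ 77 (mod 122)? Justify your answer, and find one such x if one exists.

No such integer exists.

gcd(130, 122) = 2. If x ≡ 112 (mod 130) and x ≡ 77 (mod 122), then x ≡ 112 (mod 2) and x ≡ 77 (mod 2).
But 112 mod 2 = 0 while 77 mod 2 = 1, a contradiction.
So no integer satisfies both congruences.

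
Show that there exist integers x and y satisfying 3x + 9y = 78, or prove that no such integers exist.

Every value of 3x + 9y is a multiple of gcd(3, 9) = 3; since 3 ∣ 78, solutions exist.
Dividing through by 3 reduces the equation to 1x + 3y = 26.
The coefficient of x is 1, so setting y = 0 and x = 26 already solves it.
Shifting by a multiple of (3, −1) keeps it a solution: x = 26 − 8·3 = 2, y = 0 + 8·1 = 8.
Indeed 3·2 + 9·8 = 6 + 72 = 78.

x = 2, y = 8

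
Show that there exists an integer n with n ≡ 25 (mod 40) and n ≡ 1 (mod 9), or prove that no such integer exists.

n = 145

The moduli 40 and 9 are coprime, so by the Chinese Remainder Theorem a unique solution modulo 360 exists.
Write n = 25 + 40t and require 25 + 40t ≡ 1 (mod 9), i.e. 40t ≡ 3 (mod 9).
40 ≡ 4 (mod 9), so this reads 4t ≡ 3 (mod 9). Since 4·7 = 28 = 3·9 + 1, the inverse of 4 mod 9 is 7.
Multiplying by 7: t ≡ 7·3 = 21 ≡ 3 (mod 9).
Taking t = 3 gives n = 25 + 40·3 = 145.
Indeed 145 ≡ 25 (mod 40) and 145 ≡ 1 (mod 9).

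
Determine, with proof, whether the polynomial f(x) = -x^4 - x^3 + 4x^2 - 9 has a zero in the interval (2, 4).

f has no root in that interval.

f(2) = -17 and f(4) = -265, both negative, so a sign-change argument is unavailable; we show f keeps this sign on the whole interval.
Substitute x = 2 + u, where 0 < u < 2 on the interval. Expanding, f(2 + u) = -u^4 - 9u^3 - 26u^2 - 28u - 17.
The nonzero coefficients here are all negative, so for u > 0 every term is negative (or zero), and the constant term -17 is strictly negative.
Therefore f(x) < 0 throughout (2, 4), and f has no zero there.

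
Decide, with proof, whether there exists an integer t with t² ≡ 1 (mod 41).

t = 40

t = 40 works: 40² = 1600, and 1600 − 1 = 1599 = 39·41.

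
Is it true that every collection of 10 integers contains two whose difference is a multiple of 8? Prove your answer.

Yes.

Each integer lies in one of the 8 residue classes modulo 8.
With 10 integers and only 8 classes, the pigeonhole principle forces two of them, say a and b, into the same class.
Their difference a − b is then a multiple of 8.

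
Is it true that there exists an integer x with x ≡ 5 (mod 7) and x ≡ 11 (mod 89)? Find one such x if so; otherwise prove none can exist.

x = 278

Since 7 and 89 share no common factor, CRT says the pair of congruences has a solution (unique mod 623).
Any solution of the first congruence is x = 5 + 7t; substituting into the second, 7t ≡ 11 − 5 ≡ 6 (mod 89).
Invert 7 mod 89 by the Euclidean algorithm: 89 = 12·7 + 5, 7 = 1·5 + 2, 5 = 2·2 + 1, 2 = 2·1 + 0; back-substituting, 1 = 5 − 2·2 = 5 − 2·(7 − 1·5) = −2·7 + 3·5 = −2·7 + 3·(89 − 12·7) = 3·89 − 38·7. Hence 7·(-38) ≡ 1, so 7⁻¹ ≡ -38 ≡ 51 (mod 89).
Multiplying by 51: t ≡ 51·6 = 306 ≡ 39 (mod 89).
With t = 39: x = 5 + 7·39 = 278.
Check: 278 mod 7 = 5, 278 mod 89 = 11. ✓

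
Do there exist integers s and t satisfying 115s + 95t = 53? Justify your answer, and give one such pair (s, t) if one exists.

There are no such integers.

Both 115 and 95 are divisible by gcd(115, 95) = 5, hence so is any combination 115s + 95t.
But 53 = 5·10 + 3, so 5 ∤ 53.
Hence no integers s, t satisfy the equation.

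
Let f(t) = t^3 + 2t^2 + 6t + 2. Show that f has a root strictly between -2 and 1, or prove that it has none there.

Yes, f has a root in the interval.

f(-2) = -10 and f(1) = 11, which have opposite signs.
f is continuous everywhere (it is a polynomial), in particular on [-2, 1].
By the Intermediate Value Theorem, f takes the value 0 somewhere in the open interval.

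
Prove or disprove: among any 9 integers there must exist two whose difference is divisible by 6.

Partition the integers by their residue mod 6; there are 6 classes.
Since 9 > 6, two of the 9 integers must share a residue class by the pigeonhole principle; call them a and b.
Equal remainders mean a − b ≡ 0 (mod 6), so 6 divides their difference.

Yes, this is always true.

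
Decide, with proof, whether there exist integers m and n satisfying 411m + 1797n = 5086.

Both 411 and 1797 are divisible by gcd(411, 1797) = 3, hence so is any combination 411m + 1797n.
But 5086 = 3·1695 + 1, so 3 ∤ 5086.
So the equation is unsolvable over ℤ.

There are no such integers.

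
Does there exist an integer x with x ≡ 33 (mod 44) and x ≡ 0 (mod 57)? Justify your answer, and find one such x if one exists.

gcd(44, 57) = 1, so the Chinese Remainder Theorem guarantees exactly one residue class mod 2508 satisfying both.
Write x = 33 + 44t and require 33 + 44t ≡ 0 (mod 57), i.e. 44t ≡ 24 (mod 57).
Note 44·35 = 1540 ≡ 1 (mod 57) (as 1540 − 1 = 27·57), so 44⁻¹ ≡ 35.
Multiplying by 35: t ≡ 35·24 = 840 ≡ 42 (mod 57).
Taking t = 42 gives x = 33 + 44·42 = 1881.
Indeed 1881 ≡ 33 (mod 44) and 1881 ≡ 0 (mod 57).

x = 1881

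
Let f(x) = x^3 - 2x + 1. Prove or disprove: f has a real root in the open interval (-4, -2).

f has no root in that interval.

The endpoint values f(-4) = -55 and f(-2) = -3 are both negative. Claim: f(x) < 0 for every x in (-4, -2).
Shift to the endpoint -2: with x = -2 − u (0 < u < 2), one computes f(-2 − u) = -u^3 - 6u^2 - 10u - 3.
All 4 nonzero coefficients of this polynomial in u are negative; hence for u > 0 the value is a sum of negative terms (the constant -3 among them).
Therefore f(x) < 0 throughout (-4, -2), and f has no zero there.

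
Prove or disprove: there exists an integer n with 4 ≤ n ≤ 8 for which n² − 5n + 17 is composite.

No, no such integer n in that range exists.

The values for n = 4, 5, …, 8 are 13, 17, 23, 31, 41, and each of these is prime.
So no value in the range makes the expression composite.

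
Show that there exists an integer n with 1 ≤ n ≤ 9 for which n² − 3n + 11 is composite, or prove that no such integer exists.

At n = 2: 2² − 3·2 + 11 = 9 = 3·3, which is composite.

n = 2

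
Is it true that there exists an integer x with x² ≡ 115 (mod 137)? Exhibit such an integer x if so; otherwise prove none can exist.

Take x = 72. Then 72² = 5184 = 37·137 + 115, so 72² ≡ 115 (mod 137).

x = 72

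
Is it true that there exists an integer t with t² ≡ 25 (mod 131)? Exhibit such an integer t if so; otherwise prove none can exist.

t = 126

t = 126 works: 126² = 15876, and 15876 − 25 = 15851 = 121·131.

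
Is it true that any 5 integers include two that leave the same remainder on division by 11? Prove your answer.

No; for instance {41, 42, 43, 44, 45} is a counterexample.

Try 5 consecutive integers, 41, 42, …, 45. Their remainders mod 11 are 8, 9, 10, 0, 1 — pairwise different, as any 5 ≤ 11 consecutive integers have distinct residues.
Hence this collection has no pair with equal remainders mod 11, disproving the claim.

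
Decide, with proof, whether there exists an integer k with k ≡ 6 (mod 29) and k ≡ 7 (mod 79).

The moduli 29 and 79 are coprime, so by the Chinese Remainder Theorem a unique solution modulo 2291 exists.
Any solution of the first congruence is k = 6 + 29t; substituting into the second, 29t ≡ 7 − 6 ≡ 1 (mod 79).
To invert 29 modulo 79: 79 = 2·29 + 21, 29 = 1·21 + 8, 21 = 2·8 + 5, 8 = 1·5 + 3, 5 = 1·3 + 2, 3 = 1·2 + 1, 2 = 2·1 + 0, and unwinding, 1 = 3 − 1·2 = 3 − (5 − 1·3) = −5 + 2·3 = −5 + 2·(8 − 1·5) = 2·8 − 3·5 = 2·8 − 3·(21 − 2·8) = −3·21 + 8·8 = −3·21 + 8·(29 − 1·21) = 8·29 − 11·21 = 8·29 − 11·(79 − 2·29) = −11·79 + 30·29. Thus 29⁻¹ ≡ 30 (mod 79).
Therefore t ≡ 30·1 = 30 (mod 79).
Taking t = 30 gives k = 6 + 29·30 = 876.
Verify: 876 = 30·29 + 6 and 876 = 11·79 + 7. ✓

k = 876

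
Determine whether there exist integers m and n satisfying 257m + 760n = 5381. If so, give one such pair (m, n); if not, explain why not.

m = 293, n = -92

257 and 760 are coprime, so 257m + 760n ranges over all of ℤ.
Run the Euclidean algorithm on 760 and 257: 760 = 2·257 + 246, 257 = 1·246 + 11, 246 = 22·11 + 4, 11 = 2·4 + 3, 4 = 1·3 + 1, 3 = 3·1 + 0.
Unwinding: 1 = 4 − 1·3 = 4 − (11 − 2·4) = −11 + 3·4 = −11 + 3·(246 − 22·11) = 3·246 − 67·11 = 3·246 − 67·(257 − 1·246) = −67·257 + 70·246 = −67·257 + 70·(760 − 2·257) = 70·760 − 207·257, i.e. 257·(-207) + 760·70 = 1.
Scaling by 5381 gives the particular solution (m, n) = (-1113867, 376670).
Shifting by a multiple of (760, −257) keeps it a solution: m = -1113867 + 1466·760 = 293, n = 376670 − 1466·257 = -92.
Indeed 257·293 + 760·(-92) = 75301 − 69920 = 5381.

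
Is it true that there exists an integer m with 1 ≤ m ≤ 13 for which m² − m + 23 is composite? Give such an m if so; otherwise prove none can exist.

m = 9

At m = 9: 9² − 9 + 23 = 95 = 5·19, which is composite.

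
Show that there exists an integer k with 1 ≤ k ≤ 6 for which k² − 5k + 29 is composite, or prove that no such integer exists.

k = 6

At k = 6: 6² − 5·6 + 29 = 35 = 5·7, which is composite.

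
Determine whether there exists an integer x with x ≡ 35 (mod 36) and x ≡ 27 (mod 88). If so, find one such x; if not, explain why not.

x = 467

gcd(36, 88) = 4. A simultaneous solution exists iff 35 ≡ 27 (mod 4); here 35 mod 4 = 3 = 27 mod 4, so it does.
Put x = 35 + 36t, so we need 36t ≡ 80 (mod 88), equivalently (divide by 4) 9t ≡ 20 (mod 22).
Since 9·5 = 45 = 2·22 + 1, the inverse of 9 mod 22 is 5.
Therefore t ≡ 5·20 = 100 ≡ 12 (mod 22).
Then x = 35 + 36·12 = 467.
Verify: 467 = 12·36 + 35 and 467 = 5·88 + 27. ✓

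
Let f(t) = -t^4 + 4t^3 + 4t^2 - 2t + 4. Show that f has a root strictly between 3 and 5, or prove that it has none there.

f(3) = 61 and f(5) = -31, which have opposite signs.
f is continuous everywhere (it is a polynomial), in particular on [3, 5].
By the Intermediate Value Theorem, f takes the value 0 somewhere in the open interval.

Such a root exists.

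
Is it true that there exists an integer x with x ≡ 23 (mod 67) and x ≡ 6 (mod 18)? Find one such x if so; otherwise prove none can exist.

gcd(67, 18) = 1, so the Chinese Remainder Theorem guarantees exactly one residue class mod 1206 satisfying both.
Write x = 23 + 67t and require 23 + 67t ≡ 6 (mod 18), i.e. 67t ≡ 1 (mod 18).
67 ≡ 13 (mod 18), so this reads 13t ≡ 1 (mod 18). Since 13·7 = 91 = 5·18 + 1, the inverse of 13 mod 18 is 7.
Therefore t ≡ 7·1 = 7 (mod 18).
Taking t = 7 gives x = 23 + 67·7 = 492.
Verify: 492 = 7·67 + 23 and 492 = 27·18 + 6. ✓

x = 492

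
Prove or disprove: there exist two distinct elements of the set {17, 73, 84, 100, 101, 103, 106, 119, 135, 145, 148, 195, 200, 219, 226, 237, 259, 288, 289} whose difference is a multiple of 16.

17 mod 16 = 1 and 145 mod 16 = 1, so 145 − 17 = 128 = 8·16.

17 and 145 are such a pair.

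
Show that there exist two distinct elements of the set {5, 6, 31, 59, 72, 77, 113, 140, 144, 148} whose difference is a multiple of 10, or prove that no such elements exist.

Reduce each element modulo 10: 5↦5, 6↦6, 31↦1, 59↦9, 72↦2, 77↦7, 113↦3, 140↦0, 144↦4, 148↦8.
All 10 residues are distinct, so no two elements differ by a multiple of 10.

No such pair exists.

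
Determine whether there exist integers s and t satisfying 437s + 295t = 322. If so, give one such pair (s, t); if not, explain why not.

437 and 295 are coprime, so 437s + 295t ranges over all of ℤ.
Dividing repeatedly: 437 = 1·295 + 142, 295 = 2·142 + 11, 142 = 12·11 + 10, 11 = 1·10 + 1, 10 = 10·1 + 0.
Working back up the chain: 1 = 11 − 1·10 = 11 − (142 − 12·11) = −142 + 13·11 = −142 + 13·(295 − 2·142) = 13·295 − 27·142 = 13·295 − 27·(437 − 1·295) = −27·437 + 40·295. So 437·(-27) + 295·40 = 1.
Scaling by 322 gives the particular solution (s, t) = (-8694, 12880).
The general solution is s = -8694 + 295k, t = 12880 − 437k; taking k = 30 gives the smaller pair s = 156, t = -230.
Check: 437·156 + 295·(-230) = 68172 − 67850 = 322. ✓

s = 156, t = -230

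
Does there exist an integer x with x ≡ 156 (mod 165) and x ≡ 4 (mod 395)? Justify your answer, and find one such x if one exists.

No, no such integer exists.

Reduce both congruences modulo 5, which divides 165 and 395: they say x ≡ 156 (mod 5) and x ≡ 4 (mod 5).
These are incompatible: 156 − 4 = 152 is not divisible by 5.
So no integer satisfies both congruences.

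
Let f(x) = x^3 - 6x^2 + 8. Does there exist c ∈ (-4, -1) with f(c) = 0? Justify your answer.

f(-4) = -152 and f(-1) = 1, which have opposite signs.
Since f is a polynomial it is continuous on [-4, -1].
By the Intermediate Value Theorem f must vanish at some point of (-4, -1).

Yes, f has a root in the interval.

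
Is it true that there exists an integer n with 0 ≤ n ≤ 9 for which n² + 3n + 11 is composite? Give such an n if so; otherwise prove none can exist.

At n = 6: 6² + 3·6 + 11 = 65 = 5·13, which is composite.

n = 6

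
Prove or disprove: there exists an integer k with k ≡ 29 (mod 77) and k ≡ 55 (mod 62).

Since 77 and 62 share no common factor, CRT says the pair of congruences has a solution (unique mod 4774).
Write k = 29 + 77t and require 29 + 77t ≡ 55 (mod 62), i.e. 77t ≡ 26 (mod 62).
77 ≡ 15 (mod 62), so this reads 15t ≡ 26 (mod 62). To invert 15 modulo 62: 62 = 4·15 + 2, 15 = 7·2 + 1, 2 = 2·1 + 0, and unwinding, 1 = 15 − 7·2 = 15 − 7·(62 − 4·15) = −7·62 + 29·15. Thus 15⁻¹ ≡ 29 (mod 62).
Multiplying by 29: t ≡ 29·26 = 754 ≡ 10 (mod 62).
Taking t = 10 gives k = 29 + 77·10 = 799.
Indeed 799 ≡ 29 (mod 77) and 799 ≡ 55 (mod 62).

k = 799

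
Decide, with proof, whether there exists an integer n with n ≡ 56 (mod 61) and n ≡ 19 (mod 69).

gcd(61, 69) = 1, so the Chinese Remainder Theorem guarantees exactly one residue class mod 4209 satisfying both.
Write n = 56 + 61t and require 56 + 61t ≡ 19 (mod 69), i.e. 61t ≡ 32 (mod 69).
To invert 61 modulo 69: 69 = 1·61 + 8, 61 = 7·8 + 5, 8 = 1·5 + 3, 5 = 1·3 + 2, 3 = 1·2 + 1, 2 = 2·1 + 0, and unwinding, 1 = 3 − 1·2 = 3 − (5 − 1·3) = −5 + 2·3 = −5 + 2·(8 − 1·5) = 2·8 − 3·5 = 2·8 − 3·(61 − 7·8) = −3·61 + 23·8 = −3·61 + 23·(69 − 1·61) = 23·69 − 26·61. Thus 61⁻¹ ≡ -26 ≡ 43 (mod 69).
Multiplying by 43: t ≡ 43·32 = 1376 ≡ 65 (mod 69).
With t = 65: n = 56 + 61·65 = 4021.
Indeed 4021 ≡ 56 (mod 61) and 4021 ≡ 19 (mod 69).

n = 4021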